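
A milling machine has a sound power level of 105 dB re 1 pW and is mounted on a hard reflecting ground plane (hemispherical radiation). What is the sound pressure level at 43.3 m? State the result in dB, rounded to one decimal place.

The power spreads over a hemisphere of area 2π·r², so L_p = L_w − 10·log₁₀(2π·r²).
2π·r² = 1.178e+04 m², 10·log₁₀ of that is 40.712 dB.
L_p = 105 − 40.712 = 64.29 dB.

64.3 dB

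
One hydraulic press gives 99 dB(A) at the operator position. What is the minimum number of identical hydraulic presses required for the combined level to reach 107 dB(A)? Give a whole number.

N identical sources give L₁ + 10·log₁₀ N, so require 10·log₁₀ N ≥ 107 − 99 = 8.0 dB.
N ≥ 10^(8.0/10) = 6.310, so N = 7.

7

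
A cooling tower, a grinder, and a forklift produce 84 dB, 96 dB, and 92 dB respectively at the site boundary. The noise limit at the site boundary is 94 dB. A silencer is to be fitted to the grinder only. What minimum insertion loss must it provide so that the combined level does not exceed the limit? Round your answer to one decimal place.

7.7 dB

Everything except the grinder sums to 10^(84/10) + 10^(92/10) = 1.836e+09 in linear terms, 92.64 dB.
To meet 94 dB overall, the treated grinder may contribute at most 10^(94/10) − 1.836e+09 = 6.758e+08, i.e. 88.30 dB.
Required insertion loss = 96 − 88.30 = 7.70 dB.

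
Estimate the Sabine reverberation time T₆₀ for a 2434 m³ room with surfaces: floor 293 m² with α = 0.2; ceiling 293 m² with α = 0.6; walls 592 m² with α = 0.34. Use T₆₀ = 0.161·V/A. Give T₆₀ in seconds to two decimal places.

0.90 s

Total absorption A = 293·0.2 + 293·0.6 + 592·0.34 = 435.68 m² sabins.
T₆₀ = 0.161 × 2434 / 435.68 = 0.899 s.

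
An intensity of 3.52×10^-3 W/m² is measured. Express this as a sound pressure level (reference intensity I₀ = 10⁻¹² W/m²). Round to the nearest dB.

L = 10·log₁₀(I/I₀) = 10·log₁₀(3.52×10^-3/10⁻¹²) = 10·log₁₀(3.52×10^9).
L = 10·(0.5465 + 9) = 95.47 dB.

95 dB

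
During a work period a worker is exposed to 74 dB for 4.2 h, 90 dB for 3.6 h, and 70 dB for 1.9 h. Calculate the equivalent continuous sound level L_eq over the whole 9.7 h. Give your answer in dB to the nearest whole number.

86 dB

Weight each interval's intensity by its duration and average over T = 9.7 h:
Σ tᵢ·10^(Lᵢ/10) = 4.2·10^(74/10) + 3.6·10^(90/10) + 1.9·10^(70/10) = 3.724e+09.
L_eq = 10·log₁₀(3.724e+09/9.7) = 85.84 dB.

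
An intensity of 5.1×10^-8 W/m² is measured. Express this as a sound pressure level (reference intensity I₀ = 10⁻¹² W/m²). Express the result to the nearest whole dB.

47 dB

I/I₀ = 5.1×10^-8/10⁻¹² = 5.1×10^4, and L = 10·log₁₀(I/I₀).
L = 10·(0.7076 + 4) = 47.08 dB.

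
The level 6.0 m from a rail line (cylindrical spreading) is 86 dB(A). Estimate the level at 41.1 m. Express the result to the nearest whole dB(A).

For a line source, L₂ = L₁ − 10·log₁₀(r₂/r₁).
L₂ = 86 − 10·log₁₀(41.1/6.0) = 86 − 8.357 = 77.64 dB(A).

78 dB(A)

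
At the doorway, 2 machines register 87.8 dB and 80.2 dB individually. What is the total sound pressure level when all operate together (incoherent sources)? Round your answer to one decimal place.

For uncorrelated sources the intensities add, so convert each level to linear form, sum, and take 10·log₁₀ of the total.
Σ 10^(L/10) = 10^(87.8/10) + 10^(80.2/10) = 7.073e+08.
L_total = 10·log₁₀(7.073e+08) = 88.50 dB.

88.5 dB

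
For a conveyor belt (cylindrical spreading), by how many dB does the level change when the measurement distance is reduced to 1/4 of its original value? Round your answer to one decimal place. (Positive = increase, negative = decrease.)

Line-source spreading: ΔL = −10·log₁₀(r₂/r₁).
ΔL = −10·log₁₀(0.25) = +6.02 dB.

+6.0 dB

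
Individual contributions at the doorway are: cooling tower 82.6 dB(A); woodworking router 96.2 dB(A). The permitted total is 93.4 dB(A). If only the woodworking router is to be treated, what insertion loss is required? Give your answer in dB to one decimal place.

The untreated sources together contribute 10^(82.6/10) = 1.820e+08, i.e. 82.60 dB(A).
To meet 93.4 dB(A) overall, the treated woodworking router may contribute at most 10^(93.4/10) − 1.820e+08 = 2.006e+09, i.e. 93.02 dB(A).
Required insertion loss = 96.2 − 93.02 = 3.18 dB.

3.2 dB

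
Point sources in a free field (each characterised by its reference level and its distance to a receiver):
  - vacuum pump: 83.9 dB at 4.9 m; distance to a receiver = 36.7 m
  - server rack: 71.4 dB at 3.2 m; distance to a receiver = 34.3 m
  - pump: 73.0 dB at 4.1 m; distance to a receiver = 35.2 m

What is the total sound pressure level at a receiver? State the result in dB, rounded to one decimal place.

Propagate each source to the receiver with L = L_ref − 20·log₁₀(r/r_ref), then add intensities.
vacuum pump: 83.9 − 20·log₁₀(36.7/4.9) = 83.9 − 17.49 = 66.41 dB.
server rack: 71.4 − 20·log₁₀(34.3/3.2) = 71.4 − 20.60 = 50.80 dB.
pump: 73.0 − 20·log₁₀(35.2/4.1) = 73.0 − 18.68 = 54.32 dB.
Σ 10^(L/10) = 4.767e+06 → L_total = 10·log₁₀(4.767e+06) = 66.78 dB.

66.8 dB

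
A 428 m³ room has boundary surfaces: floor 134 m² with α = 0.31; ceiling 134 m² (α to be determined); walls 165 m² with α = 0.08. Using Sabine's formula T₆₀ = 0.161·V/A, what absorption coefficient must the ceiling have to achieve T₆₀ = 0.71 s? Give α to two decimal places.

A = 0.161·V/T₆₀ = 0.161·428/0.71 = 97.05 m² sabins.
Absorption from the other surfaces = 134·0.31 + 165·0.08 = 54.74 m², so the ceiling must supply 42.31 m² over 134 m².
α = 42.31/134 = 0.316.

0.32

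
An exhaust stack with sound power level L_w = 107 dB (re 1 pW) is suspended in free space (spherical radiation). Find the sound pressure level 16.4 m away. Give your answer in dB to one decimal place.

71.7 dB

Free-field spherical radiation: L_p = L_w − 10·log₁₀(4π·r²), r = 16.4 m.
4π·r² = 3380 m², 10·log₁₀ of that is 35.289 dB.
L_p = 107 − 35.289 = 71.71 dB.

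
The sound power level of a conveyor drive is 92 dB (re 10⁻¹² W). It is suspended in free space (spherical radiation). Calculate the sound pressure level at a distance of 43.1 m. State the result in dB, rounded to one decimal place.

The power spreads over a sphere of area 4π·r², so L_p = L_w − 10·log₁₀(4π·r²).
4π·r² = 2.334e+04 m², 10·log₁₀ of that is 43.682 dB.
L_p = 92 − 43.682 = 48.32 dB.

48.3 dB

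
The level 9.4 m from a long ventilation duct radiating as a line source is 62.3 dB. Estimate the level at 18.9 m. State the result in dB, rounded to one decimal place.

For a line source, L₂ = L₁ − 10·log₁₀(r₂/r₁).
L₂ = 62.3 − 10·log₁₀(18.9/9.4) = 62.3 − 3.033 = 59.27 dB.

59.3 dB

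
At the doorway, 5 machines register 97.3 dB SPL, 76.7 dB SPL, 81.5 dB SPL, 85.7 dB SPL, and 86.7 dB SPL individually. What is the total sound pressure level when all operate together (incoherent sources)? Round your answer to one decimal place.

For uncorrelated sources the intensities add, so convert each level to linear form, sum, and take 10·log₁₀ of the total.
Σ 10^(L/10) = 10^(97.3/10) + 10^(76.7/10) + 10^(81.5/10) + 10^(85.7/10) + 10^(86.7/10) = 6.398e+09.
L_total = 10·log₁₀(6.398e+09) = 98.06 dB SPL.

98.1 dB SPL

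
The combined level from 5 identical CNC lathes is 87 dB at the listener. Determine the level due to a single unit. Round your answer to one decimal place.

5 equal contributions raise the level by 10·log₁₀ 5 = 6.990 dB, so each unit alone gives 87 − 6.990.

80.0 dB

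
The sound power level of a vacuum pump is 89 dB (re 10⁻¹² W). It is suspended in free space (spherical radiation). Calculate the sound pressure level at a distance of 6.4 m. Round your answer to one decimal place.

The power spreads over a sphere of area 4π·r², so L_p = L_w − 10·log₁₀(4π·r²).
4π·r² = 514.7 m², 10·log₁₀ of that is 27.116 dB.
L_p = 89 − 27.116 = 61.88 dB.

61.9 dB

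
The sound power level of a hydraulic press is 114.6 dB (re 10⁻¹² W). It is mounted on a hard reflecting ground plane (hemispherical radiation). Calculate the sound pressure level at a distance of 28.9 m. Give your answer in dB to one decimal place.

77.4 dB

Free-field hemispherical radiation: L_p = L_w − 10·log₁₀(2π·r²), r = 28.9 m.
2π·r² = 5248 m², 10·log₁₀ of that is 37.200 dB.
L_p = 114.6 − 37.200 = 77.40 dB.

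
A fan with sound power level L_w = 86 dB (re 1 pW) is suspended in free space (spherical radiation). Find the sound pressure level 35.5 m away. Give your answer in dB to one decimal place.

44.0 dB

Free-field spherical radiation: L_p = L_w − 10·log₁₀(4π·r²), r = 35.5 m.
4π·r² = 1.584e+04 m², 10·log₁₀ of that is 41.997 dB.
L_p = 86 − 41.997 = 44.00 dB.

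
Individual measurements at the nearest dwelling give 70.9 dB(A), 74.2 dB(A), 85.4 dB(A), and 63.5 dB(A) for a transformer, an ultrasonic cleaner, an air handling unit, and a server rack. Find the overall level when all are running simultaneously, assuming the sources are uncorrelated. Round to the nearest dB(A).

For uncorrelated sources the intensities add, so convert each level to linear form, sum, and take 10·log₁₀ of the total.
Σ 10^(L/10) = 10^(70.9/10) + 10^(74.2/10) + 10^(85.4/10) + 10^(63.5/10) = 3.876e+08.
L_total = 10·log₁₀(3.876e+08) = 85.88 dB(A).

86 dB(A)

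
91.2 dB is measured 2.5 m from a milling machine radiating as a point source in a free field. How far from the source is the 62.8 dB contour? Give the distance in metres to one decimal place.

For a point source L₁ − L₂ = 20·log₁₀(r₂/r₁), so r₂ = r₁·10^((L₁−L₂)/20).
r₂ = 2.5·10^((91.2−62.8)/20) = 2.5·10^(28.4/20) = 65.76 m.

65.8 m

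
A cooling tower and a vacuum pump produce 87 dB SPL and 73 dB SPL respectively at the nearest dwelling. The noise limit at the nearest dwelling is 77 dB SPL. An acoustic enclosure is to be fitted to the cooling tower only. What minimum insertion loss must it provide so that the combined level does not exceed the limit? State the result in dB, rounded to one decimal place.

Everything except the cooling tower sums to 10^(73/10) = 1.995e+07 in linear terms, 73.00 dB SPL.
To meet 77 dB SPL overall, the treated cooling tower may contribute at most 10^(77/10) − 1.995e+07 = 3.017e+07, i.e. 74.80 dB SPL.
Required insertion loss = 87 − 74.80 = 12.20 dB.

12.2 dB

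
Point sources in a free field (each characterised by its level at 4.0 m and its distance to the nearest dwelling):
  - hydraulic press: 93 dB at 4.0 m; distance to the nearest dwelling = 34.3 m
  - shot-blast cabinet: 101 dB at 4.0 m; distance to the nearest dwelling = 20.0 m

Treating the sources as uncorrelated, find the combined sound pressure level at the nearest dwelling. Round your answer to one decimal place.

Apply inverse-square spreading to bring every level to the receiver, then sum 10^(L/10).
hydraulic press: 93 − 20·log₁₀(34.3/4.0) = 93 − 18.66 = 74.34 dB.
shot-blast cabinet: 101 − 20·log₁₀(20.0/4.0) = 101 − 13.98 = 87.02 dB.
Σ 10^(L/10) = 5.307e+08 → L_total = 10·log₁₀(5.307e+08) = 87.25 dB.

87.2 dB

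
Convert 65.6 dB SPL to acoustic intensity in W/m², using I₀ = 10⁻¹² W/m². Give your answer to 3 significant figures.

3.63e-06 W/m²

I = I₀·10^(L/10) = 10⁻¹² × 10^(65.6/10) = 10^(-5.440).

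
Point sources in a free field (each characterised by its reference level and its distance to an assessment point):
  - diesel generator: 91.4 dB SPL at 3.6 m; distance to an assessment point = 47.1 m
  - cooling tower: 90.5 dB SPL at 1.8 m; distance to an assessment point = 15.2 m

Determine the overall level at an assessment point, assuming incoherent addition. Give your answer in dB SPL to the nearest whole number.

74 dB SPL

Propagate each source to the receiver with L = L_ref − 20·log₁₀(r/r_ref), then add intensities.
diesel generator: 91.4 − 20·log₁₀(47.1/3.6) = 91.4 − 22.33 = 69.07 dB SPL.
cooling tower: 90.5 − 20·log₁₀(15.2/1.8) = 90.5 − 18.53 = 71.97 dB SPL.
Σ 10^(L/10) = 2.380e+07 → L_total = 10·log₁₀(2.380e+07) = 73.77 dB SPL.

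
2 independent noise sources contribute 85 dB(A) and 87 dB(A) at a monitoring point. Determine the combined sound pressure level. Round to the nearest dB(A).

89 dB(A)

Incoherent sources combine by intensity addition: L_total = 10·log₁₀(Σ 10^(L_i/10)).
Σ 10^(L/10) = 10^(85/10) + 10^(87/10) = 8.174e+08.
L_total = 10·log₁₀(8.174e+08) = 89.12 dB(A).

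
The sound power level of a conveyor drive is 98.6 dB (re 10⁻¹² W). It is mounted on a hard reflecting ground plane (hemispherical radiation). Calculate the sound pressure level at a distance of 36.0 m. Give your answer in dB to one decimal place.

59.5 dB

L_p = L_w − 10·log₁₀(2π·r²) with r = 36.0 m.
2π·r² = 8143 m², 10·log₁₀ of that is 39.108 dB.
L_p = 98.6 − 39.108 = 59.49 dB.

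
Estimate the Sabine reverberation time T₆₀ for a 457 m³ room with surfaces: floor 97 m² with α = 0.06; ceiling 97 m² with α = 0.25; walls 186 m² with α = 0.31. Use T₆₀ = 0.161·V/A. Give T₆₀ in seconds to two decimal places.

0.84 s

A = Σ Sᵢαᵢ = 97·0.06 + 97·0.25 + 186·0.31 = 87.73 m².
T₆₀ = 0.161·V/A = 0.161·457/87.73 = 0.839 s.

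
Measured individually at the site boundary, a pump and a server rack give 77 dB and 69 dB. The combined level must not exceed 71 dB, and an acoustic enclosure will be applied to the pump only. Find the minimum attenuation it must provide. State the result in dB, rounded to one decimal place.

10.3 dB

Fixed contribution from the other source: Σ 10^(L/10) = 10^(69/10) = 7.943e+06 (69.00 dB).
To meet 71 dB overall, the treated pump may contribute at most 10^(71/10) − 7.943e+06 = 4.646e+06, i.e. 66.67 dB.
So the pump must be reduced from 77 to 66.67 dB: IL = 10.33 dB.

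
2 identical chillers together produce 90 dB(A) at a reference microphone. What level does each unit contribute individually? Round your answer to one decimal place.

87.0 dB(A)

2 equal contributions raise the level by 10·log₁₀ 2 = 3.010 dB, so each unit alone gives 90 − 3.010.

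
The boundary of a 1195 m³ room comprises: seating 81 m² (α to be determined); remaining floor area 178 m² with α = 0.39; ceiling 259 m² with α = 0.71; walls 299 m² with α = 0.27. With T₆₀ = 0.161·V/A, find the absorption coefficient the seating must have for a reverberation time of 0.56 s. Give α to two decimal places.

From T₆₀ = 0.161·V/A, the target T₆₀ = 0.56 s needs A = 0.161·1195/0.56 = 343.56 m².
Absorption from the other surfaces = 178·0.39 + 259·0.71 + 299·0.27 = 334.04 m², so the seating must supply 9.52 m² over 81 m².
α = 9.52/81 = 0.118.

0.12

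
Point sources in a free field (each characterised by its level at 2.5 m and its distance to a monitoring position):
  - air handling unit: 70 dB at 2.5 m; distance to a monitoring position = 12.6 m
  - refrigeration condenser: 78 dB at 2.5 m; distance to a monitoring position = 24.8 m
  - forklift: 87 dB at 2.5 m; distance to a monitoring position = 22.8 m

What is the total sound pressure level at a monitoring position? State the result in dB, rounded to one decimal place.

68.5 dB

First find each source's level at the receiver (point-source: −20·log₁₀(r/r_ref)), then combine on an intensity basis.
air handling unit: 70 − 20·log₁₀(12.6/2.5) = 70 − 14.05 = 55.95 dB.
refrigeration condenser: 78 − 20·log₁₀(24.8/2.5) = 78 − 19.93 = 58.07 dB.
forklift: 87 − 20·log₁₀(22.8/2.5) = 87 − 19.20 = 67.80 dB.
Σ 10^(L/10) = 7.061e+06 → L_total = 10·log₁₀(7.061e+06) = 68.49 dB.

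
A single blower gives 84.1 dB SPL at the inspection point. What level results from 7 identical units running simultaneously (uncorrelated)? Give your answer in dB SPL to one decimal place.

92.6 dB SPL

L_total = L₁ + 10·log₁₀ N for N identical incoherent sources.
L_total = 84.1 + 10·log₁₀(7) = 84.1 + 8.451 = 92.55 dB SPL.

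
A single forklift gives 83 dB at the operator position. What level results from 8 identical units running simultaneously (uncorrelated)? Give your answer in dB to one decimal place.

92.0 dB

L_total = L₁ + 10·log₁₀ N for N identical incoherent sources.
L_total = 83 + 10·log₁₀(8) = 83 + 9.031 = 92.03 dB.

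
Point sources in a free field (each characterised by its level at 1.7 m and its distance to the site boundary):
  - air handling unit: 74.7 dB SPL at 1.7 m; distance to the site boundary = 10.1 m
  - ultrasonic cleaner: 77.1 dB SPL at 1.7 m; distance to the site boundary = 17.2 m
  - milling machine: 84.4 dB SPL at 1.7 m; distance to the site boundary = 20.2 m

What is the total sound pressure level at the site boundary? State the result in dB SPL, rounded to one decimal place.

Apply inverse-square spreading to bring every level to the receiver, then sum 10^(L/10).
air handling unit: 74.7 − 20·log₁₀(10.1/1.7) = 74.7 − 15.48 = 59.22 dB SPL.
ultrasonic cleaner: 77.1 − 20·log₁₀(17.2/1.7) = 77.1 − 20.10 = 57.00 dB SPL.
milling machine: 84.4 − 20·log₁₀(20.2/1.7) = 84.4 − 21.50 = 62.90 dB SPL.
Σ 10^(L/10) = 3.288e+06 → L_total = 10·log₁₀(3.288e+06) = 65.17 dB SPL.

65.2 dB SPL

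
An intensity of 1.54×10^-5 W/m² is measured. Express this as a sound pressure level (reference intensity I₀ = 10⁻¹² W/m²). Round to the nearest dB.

72 dB

I/I₀ = 1.54×10^-5/10⁻¹² = 1.54×10^7, and L = 10·log₁₀(I/I₀).
L = 10·(0.1875 + 7) = 71.88 dB.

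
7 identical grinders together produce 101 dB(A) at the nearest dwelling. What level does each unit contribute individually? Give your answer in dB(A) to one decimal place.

92.5 dB(A)

For N identical incoherent sources L_total = L₁ + 10·log₁₀ N, so L₁ = 101 − 10·log₁₀(7) = 101 − 8.451.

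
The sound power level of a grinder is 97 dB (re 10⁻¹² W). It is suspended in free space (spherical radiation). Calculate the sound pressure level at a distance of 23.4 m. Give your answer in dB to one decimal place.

58.6 dB

Free-field spherical radiation: L_p = L_w − 10·log₁₀(4π·r²), r = 23.4 m.
4π·r² = 6881 m², 10·log₁₀ of that is 38.376 dB.
L_p = 97 − 38.376 = 58.62 dB.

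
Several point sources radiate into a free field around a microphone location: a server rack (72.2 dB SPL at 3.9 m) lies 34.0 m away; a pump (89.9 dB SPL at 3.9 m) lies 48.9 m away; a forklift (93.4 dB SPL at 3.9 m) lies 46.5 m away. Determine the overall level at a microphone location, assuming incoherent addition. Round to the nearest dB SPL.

73 dB SPL

First find each source's level at the receiver (point-source: −20·log₁₀(r/r_ref)), then combine on an intensity basis.
server rack: 72.2 − 20·log₁₀(34.0/3.9) = 72.2 − 18.81 = 53.39 dB SPL.
pump: 89.9 − 20·log₁₀(48.9/3.9) = 89.9 − 21.96 = 67.94 dB SPL.
forklift: 93.4 − 20·log₁₀(46.5/3.9) = 93.4 − 21.53 = 71.87 dB SPL.
Σ 10^(L/10) = 2.182e+07 → L_total = 10·log₁₀(2.182e+07) = 73.39 dB SPL.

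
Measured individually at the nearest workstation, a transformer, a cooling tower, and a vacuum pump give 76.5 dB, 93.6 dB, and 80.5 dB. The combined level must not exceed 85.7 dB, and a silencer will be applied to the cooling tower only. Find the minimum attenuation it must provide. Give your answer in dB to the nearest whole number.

10 dB

Fixed contribution from the other sources: Σ 10^(L/10) = 10^(76.5/10) + 10^(80.5/10) = 1.569e+08 (81.96 dB).
To meet 85.7 dB overall, the treated cooling tower may contribute at most 10^(85.7/10) − 1.569e+08 = 2.147e+08, i.e. 83.32 dB.
Required insertion loss = 93.6 − 83.32 = 10.28 dB.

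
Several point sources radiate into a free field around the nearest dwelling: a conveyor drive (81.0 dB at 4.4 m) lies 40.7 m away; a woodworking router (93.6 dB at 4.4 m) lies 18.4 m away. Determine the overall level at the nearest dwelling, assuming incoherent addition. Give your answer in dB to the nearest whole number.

Apply inverse-square spreading to bring every level to the receiver, then sum 10^(L/10).
conveyor drive: 81.0 − 20·log₁₀(40.7/4.4) = 81.0 − 19.32 = 61.68 dB.
woodworking router: 93.6 − 20·log₁₀(18.4/4.4) = 93.6 − 12.43 = 81.17 dB.
Σ 10^(L/10) = 1.325e+08 → L_total = 10·log₁₀(1.325e+08) = 81.22 dB.

81 dB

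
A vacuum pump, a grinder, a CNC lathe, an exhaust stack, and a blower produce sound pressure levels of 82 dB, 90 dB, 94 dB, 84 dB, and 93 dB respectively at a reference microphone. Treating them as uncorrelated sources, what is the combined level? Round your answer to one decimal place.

For uncorrelated sources the intensities add, so convert each level to linear form, sum, and take 10·log₁₀ of the total.
Σ 10^(L/10) = 10^(82/10) + 10^(90/10) + 10^(94/10) + 10^(84/10) + 10^(93/10) = 5.917e+09.
L_total = 10·log₁₀(5.917e+09) = 97.72 dB.

97.7 dB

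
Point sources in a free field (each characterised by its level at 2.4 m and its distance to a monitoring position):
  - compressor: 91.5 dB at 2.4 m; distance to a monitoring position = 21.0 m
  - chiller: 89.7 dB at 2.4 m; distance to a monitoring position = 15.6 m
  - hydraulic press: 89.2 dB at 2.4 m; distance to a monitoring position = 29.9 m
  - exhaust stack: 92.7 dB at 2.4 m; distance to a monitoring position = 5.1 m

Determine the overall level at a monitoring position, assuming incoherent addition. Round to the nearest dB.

87 dB

Apply inverse-square spreading to bring every level to the receiver, then sum 10^(L/10).
compressor: 91.5 − 20·log₁₀(21.0/2.4) = 91.5 − 18.84 = 72.66 dB.
chiller: 89.7 − 20·log₁₀(15.6/2.4) = 89.7 − 16.26 = 73.44 dB.
hydraulic press: 89.2 − 20·log₁₀(29.9/2.4) = 89.2 − 21.91 = 67.29 dB.
exhaust stack: 92.7 − 20·log₁₀(5.1/2.4) = 92.7 − 6.55 = 86.15 dB.
Σ 10^(L/10) = 4.583e+08 → L_total = 10·log₁₀(4.583e+08) = 86.61 dB.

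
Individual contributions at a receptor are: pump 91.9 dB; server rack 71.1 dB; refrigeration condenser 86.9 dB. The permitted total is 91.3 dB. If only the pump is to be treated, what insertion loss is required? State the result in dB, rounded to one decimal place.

2.6 dB

The untreated sources together contribute 10^(71.1/10) + 10^(86.9/10) = 5.027e+08, i.e. 87.01 dB.
To meet 91.3 dB overall, the treated pump may contribute at most 10^(91.3/10) − 5.027e+08 = 8.463e+08, i.e. 89.28 dB.
So the pump must be reduced from 91.9 to 89.28 dB: IL = 2.62 dB.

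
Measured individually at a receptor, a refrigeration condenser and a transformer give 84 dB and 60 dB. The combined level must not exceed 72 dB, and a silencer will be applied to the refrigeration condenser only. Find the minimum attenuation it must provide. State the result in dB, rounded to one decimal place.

12.3 dB

The untreated sources together contribute 10^(60/10) = 1.000e+06, i.e. 60.00 dB.
To meet 72 dB overall, the treated refrigeration condenser may contribute at most 10^(72/10) − 1.000e+06 = 1.485e+07, i.e. 71.72 dB.
So the refrigeration condenser must be reduced from 84 to 71.72 dB: IL = 12.28 dB.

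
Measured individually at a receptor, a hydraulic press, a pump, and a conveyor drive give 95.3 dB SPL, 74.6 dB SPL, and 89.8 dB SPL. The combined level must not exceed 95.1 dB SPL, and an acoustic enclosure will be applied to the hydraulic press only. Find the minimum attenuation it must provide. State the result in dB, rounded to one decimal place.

1.8 dB

The untreated sources together contribute 10^(74.6/10) + 10^(89.8/10) = 9.838e+08, i.e. 89.93 dB SPL.
To meet 95.1 dB SPL overall, the treated hydraulic press may contribute at most 10^(95.1/10) − 9.838e+08 = 2.252e+09, i.e. 93.53 dB SPL.
So the hydraulic press must be reduced from 95.3 to 93.53 dB SPL: IL = 1.77 dB.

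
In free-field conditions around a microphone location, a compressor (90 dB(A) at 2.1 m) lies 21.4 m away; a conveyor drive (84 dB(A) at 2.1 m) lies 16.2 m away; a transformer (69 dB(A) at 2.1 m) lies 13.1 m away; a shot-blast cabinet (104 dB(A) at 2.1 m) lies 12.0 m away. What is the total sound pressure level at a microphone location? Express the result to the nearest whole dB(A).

First find each source's level at the receiver (point-source: −20·log₁₀(r/r_ref)), then combine on an intensity basis.
compressor: 90 − 20·log₁₀(21.4/2.1) = 90 − 20.16 = 69.84 dB(A).
conveyor drive: 84 − 20·log₁₀(16.2/2.1) = 84 − 17.75 = 66.25 dB(A).
transformer: 69 − 20·log₁₀(13.1/2.1) = 69 − 15.90 = 53.10 dB(A).
shot-blast cabinet: 104 − 20·log₁₀(12.0/2.1) = 104 − 15.14 = 88.86 dB(A).
Σ 10^(L/10) = 7.833e+08 → L_total = 10·log₁₀(7.833e+08) = 88.94 dB(A).

89 dB(A)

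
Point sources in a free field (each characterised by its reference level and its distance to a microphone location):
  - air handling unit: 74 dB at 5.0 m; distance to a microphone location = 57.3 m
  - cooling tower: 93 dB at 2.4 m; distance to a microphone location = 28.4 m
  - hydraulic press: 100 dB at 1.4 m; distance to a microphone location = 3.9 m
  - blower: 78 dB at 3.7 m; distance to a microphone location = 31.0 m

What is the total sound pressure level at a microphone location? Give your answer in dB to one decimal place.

Apply inverse-square spreading to bring every level to the receiver, then sum 10^(L/10).
air handling unit: 74 − 20·log₁₀(57.3/5.0) = 74 − 21.18 = 52.82 dB.
cooling tower: 93 − 20·log₁₀(28.4/2.4) = 93 − 21.46 = 71.54 dB.
hydraulic press: 100 − 20·log₁₀(3.9/1.4) = 100 − 8.90 = 91.10 dB.
blower: 78 − 20·log₁₀(31.0/3.7) = 78 − 18.46 = 59.54 dB.
Σ 10^(L/10) = 1.304e+09 → L_total = 10·log₁₀(1.304e+09) = 91.15 dB.

91.2 dB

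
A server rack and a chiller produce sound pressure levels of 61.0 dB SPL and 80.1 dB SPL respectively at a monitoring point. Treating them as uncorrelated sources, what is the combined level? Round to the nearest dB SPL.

For uncorrelated sources the intensities add, so convert each level to linear form, sum, and take 10·log₁₀ of the total.
Σ 10^(L/10) = 10^(61.0/10) + 10^(80.1/10) = 1.036e+08.
L_total = 10·log₁₀(1.036e+08) = 80.15 dB SPL.

80 dB SPL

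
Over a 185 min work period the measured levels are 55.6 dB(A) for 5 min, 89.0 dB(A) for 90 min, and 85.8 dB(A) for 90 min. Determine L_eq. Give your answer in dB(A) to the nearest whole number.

88 dB(A)

The energy average is taken in the linear domain: L_eq = 10·log₁₀[(Σ tᵢ·10^(Lᵢ/10))/T], T = 185 min.
Σ tᵢ·10^(Lᵢ/10) = 5·10^(55.6/10) + 90·10^(89.0/10) + 90·10^(85.8/10) = 1.057e+11.
L_eq = 10·log₁₀(1.057e+11/185) = 87.57 dB(A).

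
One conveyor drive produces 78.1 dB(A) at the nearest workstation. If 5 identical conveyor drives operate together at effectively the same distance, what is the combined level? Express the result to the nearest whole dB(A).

85 dB(A)

N identical incoherent sources raise the level by 10·log₁₀ N.
L_total = 78.1 + 10·log₁₀(5) = 78.1 + 6.990 = 85.09 dB(A).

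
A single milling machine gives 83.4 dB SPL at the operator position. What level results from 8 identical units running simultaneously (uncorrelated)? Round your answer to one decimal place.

N identical incoherent sources raise the level by 10·log₁₀ N.
L_total = 83.4 + 10·log₁₀(8) = 83.4 + 9.031 = 92.43 dB SPL.

92.4 dB SPL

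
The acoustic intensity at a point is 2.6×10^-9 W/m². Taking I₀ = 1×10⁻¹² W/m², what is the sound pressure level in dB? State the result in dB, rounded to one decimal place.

34.1 dB

Dividing by I₀ shifts the exponent by 12: I/I₀ = 2.6×10^3.
L = 10·(0.4150 + 3) = 34.15 dB.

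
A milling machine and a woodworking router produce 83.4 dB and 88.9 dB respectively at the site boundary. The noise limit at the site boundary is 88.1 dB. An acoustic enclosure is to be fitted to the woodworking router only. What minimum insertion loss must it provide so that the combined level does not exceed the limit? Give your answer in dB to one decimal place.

Fixed contribution from the other source: Σ 10^(L/10) = 10^(83.4/10) = 2.188e+08 (83.40 dB).
The limit corresponds to 10^(88.1/10) = 6.457e+08; subtracting the fixed part leaves 4.269e+08 for the woodworking router, i.e. 86.30 dB.
Required insertion loss = 88.9 − 86.30 = 2.60 dB.

2.6 dB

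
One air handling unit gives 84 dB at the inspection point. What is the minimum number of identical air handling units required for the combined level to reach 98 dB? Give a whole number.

Need L₁ + 10·log₁₀ N ≥ 98, i.e. log₁₀ N ≥ 1.40.
N ≥ 10^(14.0/10) = 25.119, so N = 26.

26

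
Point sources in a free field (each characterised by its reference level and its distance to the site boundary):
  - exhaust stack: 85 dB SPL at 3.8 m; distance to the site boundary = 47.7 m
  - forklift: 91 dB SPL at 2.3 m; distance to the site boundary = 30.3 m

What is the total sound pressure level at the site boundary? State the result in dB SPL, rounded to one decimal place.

69.7 dB SPL

Propagate each source to the receiver with L = L_ref − 20·log₁₀(r/r_ref), then add intensities.
exhaust stack: 85 − 20·log₁₀(47.7/3.8) = 85 − 21.97 = 63.03 dB SPL.
forklift: 91 − 20·log₁₀(30.3/2.3) = 91 − 22.39 = 68.61 dB SPL.
Σ 10^(L/10) = 9.261e+06 → L_total = 10·log₁₀(9.261e+06) = 69.67 dB SPL.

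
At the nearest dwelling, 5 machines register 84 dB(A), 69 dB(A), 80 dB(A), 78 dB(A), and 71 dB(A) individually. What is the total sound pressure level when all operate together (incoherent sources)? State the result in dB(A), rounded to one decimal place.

86.4 dB(A)

Incoherent sources combine by intensity addition: L_total = 10·log₁₀(Σ 10^(L_i/10)).
Σ 10^(L/10) = 10^(84/10) + 10^(69/10) + 10^(80/10) + 10^(78/10) + 10^(71/10) = 4.348e+08.
L_total = 10·log₁₀(4.348e+08) = 86.38 dB(A).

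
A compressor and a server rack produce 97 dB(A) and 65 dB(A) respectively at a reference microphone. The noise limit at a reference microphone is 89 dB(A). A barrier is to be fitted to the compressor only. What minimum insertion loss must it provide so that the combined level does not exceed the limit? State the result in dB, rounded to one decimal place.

8.0 dB

Everything except the compressor sums to 10^(65/10) = 3.162e+06 in linear terms, 65.00 dB(A).
The limit corresponds to 10^(89/10) = 7.943e+08; subtracting the fixed part leaves 7.912e+08 for the compressor, i.e. 88.98 dB(A).
Required insertion loss = 97 − 88.98 = 8.02 dB.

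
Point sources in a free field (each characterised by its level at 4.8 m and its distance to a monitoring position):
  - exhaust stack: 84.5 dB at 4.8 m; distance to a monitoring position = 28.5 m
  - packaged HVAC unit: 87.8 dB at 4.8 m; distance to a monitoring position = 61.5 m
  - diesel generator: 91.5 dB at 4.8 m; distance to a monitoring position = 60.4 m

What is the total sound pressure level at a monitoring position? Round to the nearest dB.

First find each source's level at the receiver (point-source: −20·log₁₀(r/r_ref)), then combine on an intensity basis.
exhaust stack: 84.5 − 20·log₁₀(28.5/4.8) = 84.5 − 15.47 = 69.03 dB.
packaged HVAC unit: 87.8 − 20·log₁₀(61.5/4.8) = 87.8 − 22.15 = 65.65 dB.
diesel generator: 91.5 − 20·log₁₀(60.4/4.8) = 91.5 − 22.00 = 69.50 dB.
Σ 10^(L/10) = 2.059e+07 → L_total = 10·log₁₀(2.059e+07) = 73.14 dB.

73 dB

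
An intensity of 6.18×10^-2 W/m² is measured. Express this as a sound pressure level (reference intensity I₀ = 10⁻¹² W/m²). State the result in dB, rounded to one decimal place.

107.9 dB

I/I₀ = 6.18×10^-2/10⁻¹² = 6.18×10^10, and L = 10·log₁₀(I/I₀).
L = 10·(0.7910 + 10) = 107.91 dB.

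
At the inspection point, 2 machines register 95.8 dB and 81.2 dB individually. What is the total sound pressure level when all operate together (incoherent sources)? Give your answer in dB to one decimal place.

For uncorrelated sources the intensities add, so convert each level to linear form, sum, and take 10·log₁₀ of the total.
Σ 10^(L/10) = 10^(95.8/10) + 10^(81.2/10) = 3.934e+09.
L_total = 10·log₁₀(3.934e+09) = 95.95 dB.

95.9 dB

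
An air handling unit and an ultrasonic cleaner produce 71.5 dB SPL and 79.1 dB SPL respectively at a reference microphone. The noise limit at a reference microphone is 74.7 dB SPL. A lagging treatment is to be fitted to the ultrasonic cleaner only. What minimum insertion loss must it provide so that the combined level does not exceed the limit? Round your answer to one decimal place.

Everything except the ultrasonic cleaner sums to 10^(71.5/10) = 1.413e+07 in linear terms, 71.50 dB SPL.
The limit corresponds to 10^(74.7/10) = 2.951e+07; subtracting the fixed part leaves 1.539e+07 for the ultrasonic cleaner, i.e. 71.87 dB SPL.
So the ultrasonic cleaner must be reduced from 79.1 to 71.87 dB SPL: IL = 7.23 dB.

7.2 dB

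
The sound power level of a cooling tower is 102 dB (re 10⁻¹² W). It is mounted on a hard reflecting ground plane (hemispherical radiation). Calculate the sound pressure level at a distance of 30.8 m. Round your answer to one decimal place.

64.2 dB

Free-field hemispherical radiation: L_p = L_w − 10·log₁₀(2π·r²), r = 30.8 m.
2π·r² = 5960 m², 10·log₁₀ of that is 37.753 dB.
L_p = 102 − 37.753 = 64.25 dB.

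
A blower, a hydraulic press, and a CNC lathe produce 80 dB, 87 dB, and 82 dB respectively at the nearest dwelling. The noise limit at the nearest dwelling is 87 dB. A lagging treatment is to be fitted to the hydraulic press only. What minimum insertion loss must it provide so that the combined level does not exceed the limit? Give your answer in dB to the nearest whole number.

3 dB

Everything except the hydraulic press sums to 10^(80/10) + 10^(82/10) = 2.585e+08 in linear terms, 84.12 dB.
To meet 87 dB overall, the treated hydraulic press may contribute at most 10^(87/10) − 2.585e+08 = 2.427e+08, i.e. 83.85 dB.
Required insertion loss = 87 − 83.85 = 3.15 dB.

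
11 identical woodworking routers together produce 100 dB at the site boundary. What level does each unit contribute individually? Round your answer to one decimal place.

89.6 dB

For N identical incoherent sources L_total = L₁ + 10·log₁₀ N, so L₁ = 100 − 10·log₁₀(11) = 100 − 10.414.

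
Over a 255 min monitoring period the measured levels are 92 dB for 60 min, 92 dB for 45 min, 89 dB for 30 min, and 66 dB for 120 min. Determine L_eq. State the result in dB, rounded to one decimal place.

88.7 dB

Weight each interval's intensity by its duration and average over T = 255 min:
Σ tᵢ·10^(Lᵢ/10) = 60·10^(92/10) + 45·10^(92/10) + 30·10^(89/10) + 120·10^(66/10) = 1.907e+11.
L_eq = 10·log₁₀(1.907e+11/255) = 88.74 dB.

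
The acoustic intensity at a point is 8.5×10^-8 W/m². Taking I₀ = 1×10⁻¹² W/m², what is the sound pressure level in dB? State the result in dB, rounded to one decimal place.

49.3 dB

Dividing by I₀ shifts the exponent by 12: I/I₀ = 8.5×10^4.
L = 10·(0.9294 + 4) = 49.29 dB.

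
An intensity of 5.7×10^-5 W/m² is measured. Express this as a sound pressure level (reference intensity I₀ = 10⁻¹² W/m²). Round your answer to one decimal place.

L = 10·log₁₀(I/I₀) = 10·log₁₀(5.7×10^-5/10⁻¹²) = 10·log₁₀(5.7×10^7).
L = 10·(0.7559 + 7) = 77.56 dB.

77.6 dB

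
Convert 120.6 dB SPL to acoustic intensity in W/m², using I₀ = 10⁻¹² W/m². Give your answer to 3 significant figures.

1.15 W/m²

I = I₀·10^(L/10) = 10⁻¹² × 10^(120.6/10) = 10^(0.060).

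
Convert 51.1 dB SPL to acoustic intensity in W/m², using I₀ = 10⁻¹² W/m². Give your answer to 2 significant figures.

1.3e-07 W/m²

L = 10·log₁₀(I/I₀) ⇒ I = I₀·10^(L/10) = 10⁻¹² × 10^5.11.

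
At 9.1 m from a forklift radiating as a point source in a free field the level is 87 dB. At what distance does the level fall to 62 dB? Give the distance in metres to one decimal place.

161.8 m

Point-source spreading drops the level by 20·log₁₀(r₂/r₁); inverting, r₂/r₁ = 10^(ΔL/20).
r₂ = 9.1·10^((87−62)/20) = 9.1·10^(25.0/20) = 161.82 m.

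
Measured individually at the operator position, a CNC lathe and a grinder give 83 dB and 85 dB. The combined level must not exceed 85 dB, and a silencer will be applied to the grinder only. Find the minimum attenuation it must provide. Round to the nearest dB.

Everything except the grinder sums to 10^(83/10) = 1.995e+08 in linear terms, 83.00 dB.
To meet 85 dB overall, the treated grinder may contribute at most 10^(85/10) − 1.995e+08 = 1.167e+08, i.e. 80.67 dB.
So the grinder must be reduced from 85 to 80.67 dB: IL = 4.33 dB.

4 dB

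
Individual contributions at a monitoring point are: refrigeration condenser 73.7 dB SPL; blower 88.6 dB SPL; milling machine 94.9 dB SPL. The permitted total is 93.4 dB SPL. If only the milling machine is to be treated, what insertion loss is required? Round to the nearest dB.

Fixed contribution from the other sources: Σ 10^(L/10) = 10^(73.7/10) + 10^(88.6/10) = 7.479e+08 (88.74 dB SPL).
To meet 93.4 dB SPL overall, the treated milling machine may contribute at most 10^(93.4/10) − 7.479e+08 = 1.440e+09, i.e. 91.58 dB SPL.
Required insertion loss = 94.9 − 91.58 = 3.32 dB.

3 dB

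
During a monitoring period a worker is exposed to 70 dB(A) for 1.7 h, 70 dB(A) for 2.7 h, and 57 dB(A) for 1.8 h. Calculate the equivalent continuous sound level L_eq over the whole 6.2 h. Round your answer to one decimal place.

68.6 dB(A)

Weight each interval's intensity by its duration and average over T = 6.2 h:
Σ tᵢ·10^(Lᵢ/10) = 1.7·10^(70/10) + 2.7·10^(70/10) + 1.8·10^(57/10) = 4.490e+07.
L_eq = 10·log₁₀(4.490e+07/6.2) = 68.60 dB(A).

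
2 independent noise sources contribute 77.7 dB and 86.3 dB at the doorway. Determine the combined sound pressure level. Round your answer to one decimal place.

86.9 dB

Incoherent sources combine by intensity addition: L_total = 10·log₁₀(Σ 10^(L_i/10)).
Σ 10^(L/10) = 10^(77.7/10) + 10^(86.3/10) = 4.855e+08.
L_total = 10·log₁₀(4.855e+08) = 86.86 dB.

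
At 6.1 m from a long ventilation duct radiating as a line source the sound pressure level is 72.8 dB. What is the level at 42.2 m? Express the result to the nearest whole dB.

64 dB

For a line source, L₂ = L₁ − 10·log₁₀(r₂/r₁).
L₂ = 72.8 − 10·log₁₀(42.2/6.1) = 72.8 − 8.400 = 64.40 dB.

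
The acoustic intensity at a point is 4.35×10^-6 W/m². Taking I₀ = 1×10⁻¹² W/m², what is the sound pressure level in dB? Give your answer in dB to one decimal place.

66.4 dB

Dividing by I₀ shifts the exponent by 12: I/I₀ = 4.35×10^6.
L = 10·(0.6385 + 6) = 66.38 dB.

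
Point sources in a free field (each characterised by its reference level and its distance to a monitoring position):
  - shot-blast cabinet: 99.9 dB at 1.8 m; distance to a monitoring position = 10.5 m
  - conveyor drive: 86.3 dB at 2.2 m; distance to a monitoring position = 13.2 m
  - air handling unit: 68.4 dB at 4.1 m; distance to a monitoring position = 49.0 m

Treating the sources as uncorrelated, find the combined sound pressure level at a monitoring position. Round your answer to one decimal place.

Propagate each source to the receiver with L = L_ref − 20·log₁₀(r/r_ref), then add intensities.
shot-blast cabinet: 99.9 − 20·log₁₀(10.5/1.8) = 99.9 − 15.32 = 84.58 dB.
conveyor drive: 86.3 − 20·log₁₀(13.2/2.2) = 86.3 − 15.56 = 70.74 dB.
air handling unit: 68.4 − 20·log₁₀(49.0/4.1) = 68.4 − 21.55 = 46.85 dB.
Σ 10^(L/10) = 2.991e+08 → L_total = 10·log₁₀(2.991e+08) = 84.76 dB.

84.8 dB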